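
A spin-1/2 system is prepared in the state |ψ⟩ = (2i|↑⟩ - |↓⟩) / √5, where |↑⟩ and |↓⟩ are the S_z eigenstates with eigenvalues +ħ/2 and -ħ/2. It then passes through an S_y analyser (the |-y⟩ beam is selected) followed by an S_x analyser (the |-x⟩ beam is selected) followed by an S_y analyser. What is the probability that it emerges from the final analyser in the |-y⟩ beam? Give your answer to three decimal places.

First analyser (S_y): P(|-y⟩) = |⟨-y|ψ⟩|² = 1/10.
After stage 1 the state is |-y⟩; P(|-x⟩) = |⟨-x|-y⟩|² = 1/2.
After stage 2 the state is |-x⟩; P(|-y⟩) = |⟨-y|-x⟩|² = 1/2.
Joint probability = 1/10 × 1/2 × 1/2 = 0.025.

0.025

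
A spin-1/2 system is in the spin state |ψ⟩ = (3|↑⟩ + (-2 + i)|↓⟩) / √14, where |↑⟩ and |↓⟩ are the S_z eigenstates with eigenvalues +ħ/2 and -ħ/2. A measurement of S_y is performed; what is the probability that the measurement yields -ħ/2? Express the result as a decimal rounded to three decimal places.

0.286

|-y⟩ = (|↑⟩ - i|↓⟩)/√2, so ⟨-y|ψ⟩ = (2 - 2i) / (√2·√14).
P = |2 - 2i|² / 28 = 8/28.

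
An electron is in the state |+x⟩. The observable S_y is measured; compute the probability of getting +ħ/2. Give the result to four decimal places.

0.5000

In the S_z basis, |+x⟩ = (|+z⟩ + |-z⟩)/√2 and |+y⟩ = (|+z⟩ + i|-z⟩)/√2.
|⟨+y|+x⟩|² = 1/2.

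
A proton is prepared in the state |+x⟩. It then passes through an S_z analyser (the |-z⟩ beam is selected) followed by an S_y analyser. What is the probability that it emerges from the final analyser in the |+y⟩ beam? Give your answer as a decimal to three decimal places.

0.250

First analyser (S_z): from |+x⟩, P(|-z⟩) = 1/2.
After stage 1 the state is |-z⟩; P(|+y⟩) = |⟨+y|-z⟩|² = 1/2.
Joint probability = 1/2 × 1/2 = 0.250.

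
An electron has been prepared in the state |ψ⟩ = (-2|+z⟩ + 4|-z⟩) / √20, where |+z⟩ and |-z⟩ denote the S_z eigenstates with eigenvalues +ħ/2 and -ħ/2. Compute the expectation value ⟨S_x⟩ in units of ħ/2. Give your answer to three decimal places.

⟨σ_x⟩ = 2 Re(a* b)/(|a|²+|b|²) with a = -2, b = 4.
a* b = -8, so ⟨σ_x⟩ = -16/20.
⟨S_x⟩ = (ħ/2)·⟨σ_x⟩.

-0.800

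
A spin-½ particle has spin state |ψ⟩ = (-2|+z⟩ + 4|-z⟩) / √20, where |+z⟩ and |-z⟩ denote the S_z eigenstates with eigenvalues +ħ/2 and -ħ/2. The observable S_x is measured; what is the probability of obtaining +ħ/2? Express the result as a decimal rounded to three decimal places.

0.100

|+x⟩ = (|+z⟩ + |-z⟩)/√2, so ⟨+x|ψ⟩ = (2) / (√2·√20).
P = |2|² / 40 = 4/40.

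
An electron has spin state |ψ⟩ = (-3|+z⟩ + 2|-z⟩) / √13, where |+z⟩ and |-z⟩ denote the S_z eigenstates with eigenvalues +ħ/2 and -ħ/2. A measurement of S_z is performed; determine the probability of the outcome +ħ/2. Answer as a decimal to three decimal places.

The +ħ/2 outcome corresponds to |+z⟩. Its amplitude in |ψ⟩ is -3/√13.
P = |-3|² / 13 = 9/13.

0.692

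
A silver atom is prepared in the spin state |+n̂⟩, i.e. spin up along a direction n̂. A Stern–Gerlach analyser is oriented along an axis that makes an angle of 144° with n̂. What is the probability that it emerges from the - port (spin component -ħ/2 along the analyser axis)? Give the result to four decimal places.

0.9045

For spin-½, the probability of finding spin-up along an axis at angle θ to the initial spin direction is cos²(θ/2); spin-down is sin²(θ/2).
θ = 144°, so P = sin²(72°) ≈ 0.9045.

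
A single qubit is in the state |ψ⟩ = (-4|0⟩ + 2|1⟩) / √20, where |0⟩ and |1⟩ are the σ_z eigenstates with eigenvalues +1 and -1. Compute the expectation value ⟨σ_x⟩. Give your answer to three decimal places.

-0.800

⟨σ_x⟩ = 2 Re(a* b)/(|a|²+|b|²) with a = -4, b = 2.
a* b = -8, so ⟨σ_x⟩ = -16/20.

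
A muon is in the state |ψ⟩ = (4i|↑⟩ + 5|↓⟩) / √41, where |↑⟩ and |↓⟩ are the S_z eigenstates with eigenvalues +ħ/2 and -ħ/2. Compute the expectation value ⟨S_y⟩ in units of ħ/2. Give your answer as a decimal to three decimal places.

⟨σ_y⟩ = 2 Im(a* b)/(|a|²+|b|²) with a = 4i, b = 5.
a* b = -20i, so ⟨σ_y⟩ = -40/41.
⟨S_y⟩ = (ħ/2)·⟨σ_y⟩.

-0.976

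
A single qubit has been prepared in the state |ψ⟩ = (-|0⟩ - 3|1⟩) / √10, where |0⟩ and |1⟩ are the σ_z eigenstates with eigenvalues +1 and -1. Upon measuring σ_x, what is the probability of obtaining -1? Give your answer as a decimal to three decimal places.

|-x⟩ = (|0⟩ - |1⟩)/√2, so ⟨-x|ψ⟩ = (2) / (√2·√10).
P = |2|² / 20 = 4/20.

0.200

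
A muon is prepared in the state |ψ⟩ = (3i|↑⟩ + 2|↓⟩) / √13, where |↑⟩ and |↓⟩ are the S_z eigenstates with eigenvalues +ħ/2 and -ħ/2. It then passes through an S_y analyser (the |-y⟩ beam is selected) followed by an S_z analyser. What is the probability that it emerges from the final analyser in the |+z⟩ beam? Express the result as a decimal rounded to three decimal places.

First analyser (S_y): P(|-y⟩) = |⟨-y|ψ⟩|² = 25/26.
After stage 1 the state is |-y⟩; P(|+z⟩) = |⟨+z|-y⟩|² = 1/2.
Joint probability = 25/26 × 1/2 = 0.481.

0.481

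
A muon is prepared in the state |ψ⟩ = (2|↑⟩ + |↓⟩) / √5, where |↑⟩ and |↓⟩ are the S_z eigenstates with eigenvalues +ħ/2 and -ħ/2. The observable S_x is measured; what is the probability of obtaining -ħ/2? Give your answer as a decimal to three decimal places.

|-x⟩ = (|↑⟩ - |↓⟩)/√2, so ⟨-x|ψ⟩ = (1) / (√2·√5).
P = |1|² / 10 = 1/10.

0.100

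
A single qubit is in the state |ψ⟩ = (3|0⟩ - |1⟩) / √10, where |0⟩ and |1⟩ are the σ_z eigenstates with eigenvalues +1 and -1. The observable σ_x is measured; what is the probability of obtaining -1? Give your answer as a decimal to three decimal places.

|-x⟩ = (|0⟩ - |1⟩)/√2, so ⟨-x|ψ⟩ = (4) / (√2·√10).
P = |4|² / 20 = 16/20.

0.800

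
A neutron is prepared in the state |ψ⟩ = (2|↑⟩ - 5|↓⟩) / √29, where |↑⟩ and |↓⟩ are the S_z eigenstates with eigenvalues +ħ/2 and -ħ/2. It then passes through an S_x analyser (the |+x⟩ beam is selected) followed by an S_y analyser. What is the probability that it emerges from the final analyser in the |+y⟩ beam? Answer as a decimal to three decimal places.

0.078

First analyser (S_x): P(|+x⟩) = |⟨+x|ψ⟩|² = 9/58.
After stage 1 the state is |+x⟩; P(|+y⟩) = |⟨+y|+x⟩|² = 1/2.
Joint probability = 9/58 × 1/2 = 0.078.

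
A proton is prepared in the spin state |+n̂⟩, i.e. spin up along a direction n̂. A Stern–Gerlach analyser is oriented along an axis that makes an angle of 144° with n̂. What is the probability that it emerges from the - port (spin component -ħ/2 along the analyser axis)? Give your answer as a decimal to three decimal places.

For spin-½, the probability of finding spin-up along an axis at angle θ to the initial spin direction is cos²(θ/2); spin-down is sin²(θ/2).
θ = 144°, so P = sin²(72°) ≈ 0.905.

0.905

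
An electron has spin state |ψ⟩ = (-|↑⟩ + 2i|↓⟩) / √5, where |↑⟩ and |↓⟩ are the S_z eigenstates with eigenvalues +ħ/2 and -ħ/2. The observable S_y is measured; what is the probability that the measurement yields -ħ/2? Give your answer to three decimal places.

0.900

|-y⟩ = (|↑⟩ - i|↓⟩)/√2, so ⟨-y|ψ⟩ = (-3) / (√2·√5).
P = |-3|² / 10 = 9/10.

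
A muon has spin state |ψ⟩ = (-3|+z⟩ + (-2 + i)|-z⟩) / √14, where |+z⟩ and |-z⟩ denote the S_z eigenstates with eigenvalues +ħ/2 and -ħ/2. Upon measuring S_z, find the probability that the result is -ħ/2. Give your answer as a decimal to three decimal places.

The -ħ/2 outcome corresponds to |-z⟩. Its amplitude in |ψ⟩ is (-2 + i)/√14.
P = |-2 + i|² / 14 = 5/14.

0.357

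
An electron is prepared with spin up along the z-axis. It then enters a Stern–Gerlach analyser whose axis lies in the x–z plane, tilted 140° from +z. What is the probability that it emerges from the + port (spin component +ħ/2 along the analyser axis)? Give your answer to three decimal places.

For spin-½, the probability of finding spin-up along an axis at angle θ to the initial spin direction is cos²(θ/2); spin-down is sin²(θ/2).
θ = 140°, so P = cos²(70°) ≈ 0.117.

0.117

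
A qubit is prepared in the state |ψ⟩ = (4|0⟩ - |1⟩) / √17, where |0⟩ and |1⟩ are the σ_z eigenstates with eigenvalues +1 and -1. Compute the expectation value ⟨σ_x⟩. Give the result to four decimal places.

⟨σ_x⟩ = 2 Re(a* b)/(|a|²+|b|²) with a = 4, b = -1.
a* b = -4, so ⟨σ_x⟩ = -8/17.

-0.4706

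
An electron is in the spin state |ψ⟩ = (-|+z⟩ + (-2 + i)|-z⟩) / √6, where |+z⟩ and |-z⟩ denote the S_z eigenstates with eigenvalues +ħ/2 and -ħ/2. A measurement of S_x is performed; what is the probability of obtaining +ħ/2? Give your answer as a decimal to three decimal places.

|+x⟩ = (|+z⟩ + |-z⟩)/√2, so ⟨+x|ψ⟩ = (-3 + i) / (√2·√6).
P = |-3 + i|² / 12 = 10/12.

0.833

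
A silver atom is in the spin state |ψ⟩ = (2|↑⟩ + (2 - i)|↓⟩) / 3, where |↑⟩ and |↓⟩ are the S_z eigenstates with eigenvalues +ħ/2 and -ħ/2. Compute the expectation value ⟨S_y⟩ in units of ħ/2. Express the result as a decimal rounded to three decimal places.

-0.444

⟨σ_y⟩ = 2 Im(a* b)/(|a|²+|b|²) with a = 2, b = (2 - i).
a* b = (4 - 2i), so ⟨σ_y⟩ = -4/9.
⟨S_y⟩ = (ħ/2)·⟨σ_y⟩.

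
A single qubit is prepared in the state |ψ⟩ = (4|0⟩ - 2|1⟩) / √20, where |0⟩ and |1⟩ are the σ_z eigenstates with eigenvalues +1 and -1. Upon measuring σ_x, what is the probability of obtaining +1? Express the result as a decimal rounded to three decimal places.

|+x⟩ = (|0⟩ + |1⟩)/√2, so ⟨+x|ψ⟩ = (2) / (√2·√20).
P = |2|² / 40 = 4/40.

0.100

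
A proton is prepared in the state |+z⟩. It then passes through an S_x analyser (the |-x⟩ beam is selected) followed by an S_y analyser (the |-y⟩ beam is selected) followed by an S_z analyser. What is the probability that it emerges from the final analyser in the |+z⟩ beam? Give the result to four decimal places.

0.1250

First analyser (S_x): from |+z⟩, P(|-x⟩) = 1/2.
After stage 1 the state is |-x⟩; P(|-y⟩) = |⟨-y|-x⟩|² = 1/2.
After stage 2 the state is |-y⟩; P(|+z⟩) = |⟨+z|-y⟩|² = 1/2.
Joint probability = 1/2 × 1/2 × 1/2 = 0.1250.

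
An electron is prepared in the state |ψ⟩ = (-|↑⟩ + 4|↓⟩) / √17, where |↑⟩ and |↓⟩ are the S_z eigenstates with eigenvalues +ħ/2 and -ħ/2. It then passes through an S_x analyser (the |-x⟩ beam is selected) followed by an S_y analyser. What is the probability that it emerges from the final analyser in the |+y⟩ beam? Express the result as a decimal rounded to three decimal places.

0.368

First analyser (S_x): P(|-x⟩) = |⟨-x|ψ⟩|² = 25/34.
After stage 1 the state is |-x⟩; P(|+y⟩) = |⟨+y|-x⟩|² = 1/2.
Joint probability = 25/34 × 1/2 = 0.368.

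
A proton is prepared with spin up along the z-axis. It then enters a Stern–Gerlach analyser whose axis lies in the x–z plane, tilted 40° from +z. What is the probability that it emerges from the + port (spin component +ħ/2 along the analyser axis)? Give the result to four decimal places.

0.8830

For spin-½, the probability of finding spin-up along an axis at angle θ to the initial spin direction is cos²(θ/2); spin-down is sin²(θ/2).
θ = 40°, so P = cos²(20°) ≈ 0.8830.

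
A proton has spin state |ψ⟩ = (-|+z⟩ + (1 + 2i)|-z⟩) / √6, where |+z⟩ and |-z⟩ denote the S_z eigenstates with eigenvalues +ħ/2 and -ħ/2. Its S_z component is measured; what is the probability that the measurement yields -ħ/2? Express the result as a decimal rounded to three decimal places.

0.833

The -ħ/2 outcome corresponds to |-z⟩. Its amplitude in |ψ⟩ is (1 + 2i)/√6.
P = |1 + 2i|² / 6 = 5/6.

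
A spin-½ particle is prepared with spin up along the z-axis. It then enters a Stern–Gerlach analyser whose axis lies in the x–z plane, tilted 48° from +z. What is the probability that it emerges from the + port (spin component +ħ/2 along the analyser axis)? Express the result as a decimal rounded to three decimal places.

For spin-½, the probability of finding spin-up along an axis at angle θ to the initial spin direction is cos²(θ/2); spin-down is sin²(θ/2).
θ = 48°, so P = cos²(24°) ≈ 0.835.

0.835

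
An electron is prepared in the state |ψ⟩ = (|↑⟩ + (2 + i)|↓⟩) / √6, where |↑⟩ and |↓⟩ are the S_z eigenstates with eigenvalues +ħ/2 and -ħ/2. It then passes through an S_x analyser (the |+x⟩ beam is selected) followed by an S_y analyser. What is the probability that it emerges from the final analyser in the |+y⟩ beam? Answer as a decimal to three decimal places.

First analyser (S_x): P(|+x⟩) = |⟨+x|ψ⟩|² = 10/12.
After stage 1 the state is |+x⟩; P(|+y⟩) = |⟨+y|+x⟩|² = 1/2.
Joint probability = 10/12 × 1/2 = 0.417.

0.417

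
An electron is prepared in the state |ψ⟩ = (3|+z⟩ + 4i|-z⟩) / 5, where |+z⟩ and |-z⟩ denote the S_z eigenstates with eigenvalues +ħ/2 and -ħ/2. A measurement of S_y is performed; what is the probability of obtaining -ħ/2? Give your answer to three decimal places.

0.020

|-y⟩ = (|+z⟩ - i|-z⟩)/√2, so ⟨-y|ψ⟩ = (-1) / (√2·5).
P = |-1|² / 50 = 1/50.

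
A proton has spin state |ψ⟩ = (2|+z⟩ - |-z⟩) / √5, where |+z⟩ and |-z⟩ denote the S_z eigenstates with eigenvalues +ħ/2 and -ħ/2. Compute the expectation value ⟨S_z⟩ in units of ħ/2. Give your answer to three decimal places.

⟨σ_z⟩ = |a|² - |b|² divided by |a|²+|b|², with a, b the |+z⟩, |-z⟩ amplitudes.
= (4 - 1)/5 = 3/5.
⟨S_z⟩ = (ħ/2)·⟨σ_z⟩.

0.600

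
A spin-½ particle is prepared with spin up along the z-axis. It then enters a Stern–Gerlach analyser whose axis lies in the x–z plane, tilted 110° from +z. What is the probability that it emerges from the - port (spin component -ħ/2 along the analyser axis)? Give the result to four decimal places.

0.6710

For spin-½, the probability of finding spin-up along an axis at angle θ to the initial spin direction is cos²(θ/2); spin-down is sin²(θ/2).
θ = 110°, so P = sin²(55°) ≈ 0.6710.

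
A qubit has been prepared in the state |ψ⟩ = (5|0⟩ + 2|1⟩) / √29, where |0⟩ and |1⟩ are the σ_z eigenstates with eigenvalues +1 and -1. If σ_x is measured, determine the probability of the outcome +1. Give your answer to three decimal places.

|+x⟩ = (|0⟩ + |1⟩)/√2, so ⟨+x|ψ⟩ = (7) / (√2·√29).
P = |7|² / 58 = 49/58.

0.845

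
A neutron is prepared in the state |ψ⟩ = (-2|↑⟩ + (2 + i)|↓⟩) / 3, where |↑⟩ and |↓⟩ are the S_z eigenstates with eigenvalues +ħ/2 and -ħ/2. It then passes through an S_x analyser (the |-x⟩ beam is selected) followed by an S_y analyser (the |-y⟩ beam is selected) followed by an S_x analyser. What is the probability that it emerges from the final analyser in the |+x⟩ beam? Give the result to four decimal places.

0.2361

First analyser (S_x): P(|-x⟩) = |⟨-x|ψ⟩|² = 17/18.
After stage 1 the state is |-x⟩; P(|-y⟩) = |⟨-y|-x⟩|² = 1/2.
After stage 2 the state is |-y⟩; P(|+x⟩) = |⟨+x|-y⟩|² = 1/2.
Joint probability = 17/18 × 1/2 × 1/2 = 0.2361.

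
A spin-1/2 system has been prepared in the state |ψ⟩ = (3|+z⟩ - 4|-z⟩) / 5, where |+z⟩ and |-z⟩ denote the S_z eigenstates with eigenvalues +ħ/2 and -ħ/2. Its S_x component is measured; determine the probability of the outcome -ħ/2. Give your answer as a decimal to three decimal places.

|-x⟩ = (|+z⟩ - |-z⟩)/√2, so ⟨-x|ψ⟩ = (7) / (√2·5).
P = |7|² / 50 = 49/50.

0.980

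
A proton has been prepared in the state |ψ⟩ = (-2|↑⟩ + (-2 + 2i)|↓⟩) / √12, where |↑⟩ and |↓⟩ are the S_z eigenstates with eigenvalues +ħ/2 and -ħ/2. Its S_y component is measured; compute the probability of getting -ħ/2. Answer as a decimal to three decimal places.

0.833

|-y⟩ = (|↑⟩ - i|↓⟩)/√2, so ⟨-y|ψ⟩ = (-4 - 2i) / (√2·√12).
P = |-4 - 2i|² / 24 = 20/24.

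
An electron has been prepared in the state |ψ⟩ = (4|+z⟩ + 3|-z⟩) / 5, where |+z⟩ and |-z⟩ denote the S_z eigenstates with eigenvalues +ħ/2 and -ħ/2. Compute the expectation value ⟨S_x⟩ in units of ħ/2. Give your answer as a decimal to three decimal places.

0.960

⟨σ_x⟩ = 2 Re(a* b)/(|a|²+|b|²) with a = 4, b = 3.
a* b = 12, so ⟨σ_x⟩ = 24/25.
⟨S_x⟩ = (ħ/2)·⟨σ_x⟩.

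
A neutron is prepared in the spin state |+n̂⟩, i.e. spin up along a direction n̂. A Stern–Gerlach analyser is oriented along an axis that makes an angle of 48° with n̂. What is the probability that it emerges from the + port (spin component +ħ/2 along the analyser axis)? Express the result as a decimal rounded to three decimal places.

For spin-½, the probability of finding spin-up along an axis at angle θ to the initial spin direction is cos²(θ/2); spin-down is sin²(θ/2).
θ = 48°, so P = cos²(24°) ≈ 0.835.

0.835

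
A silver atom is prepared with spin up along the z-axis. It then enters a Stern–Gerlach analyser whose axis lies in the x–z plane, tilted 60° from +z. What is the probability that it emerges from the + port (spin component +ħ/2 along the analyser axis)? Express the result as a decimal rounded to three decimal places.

0.750

For spin-½, the probability of finding spin-up along an axis at angle θ to the initial spin direction is cos²(θ/2); spin-down is sin²(θ/2).
θ = 60°, so P = cos²(30°) ≈ 0.750.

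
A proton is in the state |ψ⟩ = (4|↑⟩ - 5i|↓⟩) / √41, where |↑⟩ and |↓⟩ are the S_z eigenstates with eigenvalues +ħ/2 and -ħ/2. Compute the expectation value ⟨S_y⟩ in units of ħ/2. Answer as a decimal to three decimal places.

-0.976

⟨σ_y⟩ = 2 Im(a* b)/(|a|²+|b|²) with a = 4, b = -5i.
a* b = -20i, so ⟨σ_y⟩ = -40/41.
⟨S_y⟩ = (ħ/2)·⟨σ_y⟩.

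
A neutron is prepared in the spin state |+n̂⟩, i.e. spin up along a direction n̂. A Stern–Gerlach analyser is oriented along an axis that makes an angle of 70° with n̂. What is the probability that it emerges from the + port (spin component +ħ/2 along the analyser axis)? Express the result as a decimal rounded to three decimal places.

0.671

For spin-½, the probability of finding spin-up along an axis at angle θ to the initial spin direction is cos²(θ/2); spin-down is sin²(θ/2).
θ = 70°, so P = cos²(35°) ≈ 0.671.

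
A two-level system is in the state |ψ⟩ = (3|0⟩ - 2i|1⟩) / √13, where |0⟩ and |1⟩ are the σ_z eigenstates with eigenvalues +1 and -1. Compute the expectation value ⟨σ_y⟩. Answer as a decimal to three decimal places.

-0.923

⟨σ_y⟩ = 2 Im(a* b)/(|a|²+|b|²) with a = 3, b = -2i.
a* b = -6i, so ⟨σ_y⟩ = -12/13.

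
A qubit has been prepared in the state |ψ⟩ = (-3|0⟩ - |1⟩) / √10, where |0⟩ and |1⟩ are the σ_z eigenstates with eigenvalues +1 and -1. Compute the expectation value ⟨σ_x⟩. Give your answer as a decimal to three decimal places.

⟨σ_x⟩ = 2 Re(a* b)/(|a|²+|b|²) with a = -3, b = -1.
a* b = 3, so ⟨σ_x⟩ = 6/10.

0.600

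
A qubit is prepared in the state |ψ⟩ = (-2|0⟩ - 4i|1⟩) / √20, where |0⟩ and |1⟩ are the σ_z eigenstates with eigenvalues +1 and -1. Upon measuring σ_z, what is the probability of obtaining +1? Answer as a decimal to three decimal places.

The +1 outcome corresponds to |0⟩. Its amplitude in |ψ⟩ is -2/√20.
P = |-2|² / 20 = 4/20.

0.200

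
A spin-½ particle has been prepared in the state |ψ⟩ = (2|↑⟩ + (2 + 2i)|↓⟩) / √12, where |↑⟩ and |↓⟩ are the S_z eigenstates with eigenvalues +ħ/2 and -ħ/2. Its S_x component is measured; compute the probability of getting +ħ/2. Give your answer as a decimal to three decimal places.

0.833

|+x⟩ = (|↑⟩ + |↓⟩)/√2, so ⟨+x|ψ⟩ = (4 + 2i) / (√2·√12).
P = |4 + 2i|² / 24 = 20/24.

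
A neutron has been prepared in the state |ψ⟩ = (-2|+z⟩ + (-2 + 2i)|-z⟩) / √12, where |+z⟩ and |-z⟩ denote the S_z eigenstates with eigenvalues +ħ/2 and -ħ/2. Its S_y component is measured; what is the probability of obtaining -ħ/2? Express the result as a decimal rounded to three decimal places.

0.833

|-y⟩ = (|+z⟩ - i|-z⟩)/√2, so ⟨-y|ψ⟩ = (-4 - 2i) / (√2·√12).
P = |-4 - 2i|² / 24 = 20/24.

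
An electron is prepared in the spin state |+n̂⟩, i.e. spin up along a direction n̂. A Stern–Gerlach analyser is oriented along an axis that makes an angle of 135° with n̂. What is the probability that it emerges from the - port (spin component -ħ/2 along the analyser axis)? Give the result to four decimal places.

0.8536

For spin-½, the probability of finding spin-up along an axis at angle θ to the initial spin direction is cos²(θ/2); spin-down is sin²(θ/2).
θ = 135°, so P = sin²(67.5°) ≈ 0.8536.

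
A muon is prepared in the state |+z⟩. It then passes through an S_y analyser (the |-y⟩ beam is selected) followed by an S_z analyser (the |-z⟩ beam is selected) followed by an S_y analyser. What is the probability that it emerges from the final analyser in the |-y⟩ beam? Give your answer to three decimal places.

0.125

First analyser (S_y): from |+z⟩, P(|-y⟩) = 1/2.
After stage 1 the state is |-y⟩; P(|-z⟩) = |⟨-z|-y⟩|² = 1/2.
After stage 2 the state is |-z⟩; P(|-y⟩) = |⟨-y|-z⟩|² = 1/2.
Joint probability = 1/2 × 1/2 × 1/2 = 0.125.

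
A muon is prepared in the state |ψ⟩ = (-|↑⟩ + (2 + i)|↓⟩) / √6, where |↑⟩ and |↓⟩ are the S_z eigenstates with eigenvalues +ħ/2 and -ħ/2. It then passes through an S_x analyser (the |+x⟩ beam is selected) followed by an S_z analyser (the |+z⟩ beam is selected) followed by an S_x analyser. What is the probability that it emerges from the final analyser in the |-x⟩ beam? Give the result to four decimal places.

First analyser (S_x): P(|+x⟩) = |⟨+x|ψ⟩|² = 2/12.
After stage 1 the state is |+x⟩; P(|+z⟩) = |⟨+z|+x⟩|² = 1/2.
After stage 2 the state is |+z⟩; P(|-x⟩) = |⟨-x|+z⟩|² = 1/2.
Joint probability = 2/12 × 1/2 × 1/2 = 0.0417.

0.0417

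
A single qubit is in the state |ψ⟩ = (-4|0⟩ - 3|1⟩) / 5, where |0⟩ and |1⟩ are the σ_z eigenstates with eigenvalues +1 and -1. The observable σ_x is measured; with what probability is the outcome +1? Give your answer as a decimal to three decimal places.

0.980

|+x⟩ = (|0⟩ + |1⟩)/√2, so ⟨+x|ψ⟩ = (-7) / (√2·5).
P = |-7|² / 50 = 49/50.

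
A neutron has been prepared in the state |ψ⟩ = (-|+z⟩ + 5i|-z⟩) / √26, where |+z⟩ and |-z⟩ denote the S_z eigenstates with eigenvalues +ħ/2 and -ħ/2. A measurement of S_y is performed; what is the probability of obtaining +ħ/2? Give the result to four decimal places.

|+y⟩ = (|+z⟩ + i|-z⟩)/√2, so ⟨+y|ψ⟩ = (4) / (√2·√26).
P = |4|² / 52 = 16/52.

0.3077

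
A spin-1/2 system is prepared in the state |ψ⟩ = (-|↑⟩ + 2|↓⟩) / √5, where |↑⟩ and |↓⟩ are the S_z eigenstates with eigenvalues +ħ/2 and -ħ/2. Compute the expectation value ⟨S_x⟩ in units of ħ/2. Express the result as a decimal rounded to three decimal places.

⟨σ_x⟩ = 2 Re(a* b)/(|a|²+|b|²) with a = -1, b = 2.
a* b = -2, so ⟨σ_x⟩ = -4/5.
⟨S_x⟩ = (ħ/2)·⟨σ_x⟩.

-0.800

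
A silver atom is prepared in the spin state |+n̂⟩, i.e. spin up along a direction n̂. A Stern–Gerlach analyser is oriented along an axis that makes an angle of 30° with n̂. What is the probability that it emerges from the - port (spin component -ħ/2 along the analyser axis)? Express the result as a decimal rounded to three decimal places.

For spin-½, the probability of finding spin-up along an axis at angle θ to the initial spin direction is cos²(θ/2); spin-down is sin²(θ/2).
θ = 30°, so P = sin²(15°) ≈ 0.067.

0.067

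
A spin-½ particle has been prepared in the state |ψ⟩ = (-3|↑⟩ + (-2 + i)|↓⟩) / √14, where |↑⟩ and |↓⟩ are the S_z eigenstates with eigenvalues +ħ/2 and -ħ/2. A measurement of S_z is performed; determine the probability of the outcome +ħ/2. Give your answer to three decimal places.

The +ħ/2 outcome corresponds to |↑⟩. Its amplitude in |ψ⟩ is -3/√14.
P = |-3|² / 14 = 9/14.

0.643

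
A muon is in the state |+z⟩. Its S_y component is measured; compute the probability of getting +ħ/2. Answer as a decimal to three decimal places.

0.500

In the S_z basis, |+z⟩ = |+z⟩ and |+y⟩ = (|+z⟩ + i|-z⟩)/√2.
|⟨+y|+z⟩|² = 1/2.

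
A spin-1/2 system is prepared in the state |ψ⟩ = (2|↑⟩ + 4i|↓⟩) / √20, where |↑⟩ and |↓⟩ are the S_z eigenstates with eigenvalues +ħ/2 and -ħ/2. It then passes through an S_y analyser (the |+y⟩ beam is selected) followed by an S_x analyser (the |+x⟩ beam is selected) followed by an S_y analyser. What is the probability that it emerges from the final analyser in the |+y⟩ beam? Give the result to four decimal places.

0.2250

First analyser (S_y): P(|+y⟩) = |⟨+y|ψ⟩|² = 36/40.
After stage 1 the state is |+y⟩; P(|+x⟩) = |⟨+x|+y⟩|² = 1/2.
After stage 2 the state is |+x⟩; P(|+y⟩) = |⟨+y|+x⟩|² = 1/2.
Joint probability = 36/40 × 1/2 × 1/2 = 0.2250.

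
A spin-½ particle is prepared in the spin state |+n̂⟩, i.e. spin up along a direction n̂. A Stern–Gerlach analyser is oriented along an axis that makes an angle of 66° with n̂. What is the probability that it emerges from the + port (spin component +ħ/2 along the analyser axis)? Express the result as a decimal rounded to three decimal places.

0.703

For spin-½, the probability of finding spin-up along an axis at angle θ to the initial spin direction is cos²(θ/2); spin-down is sin²(θ/2).
θ = 66°, so P = cos²(33°) ≈ 0.703.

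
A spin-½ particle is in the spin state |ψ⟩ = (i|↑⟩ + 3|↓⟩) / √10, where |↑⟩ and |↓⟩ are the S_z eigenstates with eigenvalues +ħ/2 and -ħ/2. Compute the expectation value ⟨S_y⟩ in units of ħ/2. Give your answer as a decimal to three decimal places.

⟨σ_y⟩ = 2 Im(a* b)/(|a|²+|b|²) with a = i, b = 3.
a* b = -3i, so ⟨σ_y⟩ = -6/10.
⟨S_y⟩ = (ħ/2)·⟨σ_y⟩.

-0.600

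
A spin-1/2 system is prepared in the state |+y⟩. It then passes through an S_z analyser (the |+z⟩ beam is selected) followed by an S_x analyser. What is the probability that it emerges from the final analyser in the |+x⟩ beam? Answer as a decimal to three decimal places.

First analyser (S_z): from |+y⟩, P(|+z⟩) = 1/2.
After stage 1 the state is |+z⟩; P(|+x⟩) = |⟨+x|+z⟩|² = 1/2.
Joint probability = 1/2 × 1/2 = 0.250.

0.250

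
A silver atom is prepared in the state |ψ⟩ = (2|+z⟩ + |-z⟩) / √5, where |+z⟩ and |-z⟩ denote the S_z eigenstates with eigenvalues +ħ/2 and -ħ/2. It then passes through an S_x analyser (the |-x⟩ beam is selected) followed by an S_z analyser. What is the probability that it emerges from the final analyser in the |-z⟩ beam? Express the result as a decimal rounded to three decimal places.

0.050

First analyser (S_x): P(|-x⟩) = |⟨-x|ψ⟩|² = 1/10.
After stage 1 the state is |-x⟩; P(|-z⟩) = |⟨-z|-x⟩|² = 1/2.
Joint probability = 1/10 × 1/2 = 0.050.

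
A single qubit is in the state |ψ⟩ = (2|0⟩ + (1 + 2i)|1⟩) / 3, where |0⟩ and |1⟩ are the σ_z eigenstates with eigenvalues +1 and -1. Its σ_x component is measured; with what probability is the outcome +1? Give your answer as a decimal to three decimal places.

0.722

|+x⟩ = (|0⟩ + |1⟩)/√2, so ⟨+x|ψ⟩ = (3 + 2i) / (√2·3).
P = |3 + 2i|² / 18 = 13/18.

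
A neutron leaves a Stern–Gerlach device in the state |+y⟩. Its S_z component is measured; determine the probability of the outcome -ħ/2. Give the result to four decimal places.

In the S_z basis, |+y⟩ = (|+z⟩ + i|-z⟩)/√2 and |-z⟩ = |-z⟩.
|⟨-z|+y⟩|² = 1/2.

0.5000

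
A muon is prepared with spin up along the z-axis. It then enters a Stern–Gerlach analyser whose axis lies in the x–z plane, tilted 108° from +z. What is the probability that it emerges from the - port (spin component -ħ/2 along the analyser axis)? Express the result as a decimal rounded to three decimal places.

0.655

For spin-½, the probability of finding spin-up along an axis at angle θ to the initial spin direction is cos²(θ/2); spin-down is sin²(θ/2).
θ = 108°, so P = sin²(54°) ≈ 0.655.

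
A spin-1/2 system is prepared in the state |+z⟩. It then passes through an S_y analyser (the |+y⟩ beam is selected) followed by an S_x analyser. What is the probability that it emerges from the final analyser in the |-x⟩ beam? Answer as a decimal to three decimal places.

First analyser (S_y): from |+z⟩, P(|+y⟩) = 1/2.
After stage 1 the state is |+y⟩; P(|-x⟩) = |⟨-x|+y⟩|² = 1/2.
Joint probability = 1/2 × 1/2 = 0.250.

0.250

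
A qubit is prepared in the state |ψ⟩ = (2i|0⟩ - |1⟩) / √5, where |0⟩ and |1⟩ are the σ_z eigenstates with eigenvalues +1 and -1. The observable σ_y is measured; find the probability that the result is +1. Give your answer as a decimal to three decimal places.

0.900

|+y⟩ = (|0⟩ + i|1⟩)/√2, so ⟨+y|ψ⟩ = (3i) / (√2·√5).
P = |3i|² / 10 = 9/10.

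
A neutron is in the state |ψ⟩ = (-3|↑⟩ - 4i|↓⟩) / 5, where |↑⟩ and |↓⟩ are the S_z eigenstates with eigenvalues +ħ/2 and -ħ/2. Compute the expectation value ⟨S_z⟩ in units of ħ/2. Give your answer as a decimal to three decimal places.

-0.280

⟨σ_z⟩ = |a|² - |b|² divided by |a|²+|b|², with a, b the |↑⟩, |↓⟩ amplitudes.
= (9 - 16)/25 = -7/25.
⟨S_z⟩ = (ħ/2)·⟨σ_z⟩.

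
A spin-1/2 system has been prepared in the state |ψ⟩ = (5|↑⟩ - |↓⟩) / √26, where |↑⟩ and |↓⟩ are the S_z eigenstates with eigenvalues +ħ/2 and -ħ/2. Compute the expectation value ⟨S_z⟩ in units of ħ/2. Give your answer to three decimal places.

⟨σ_z⟩ = |a|² - |b|² divided by |a|²+|b|², with a, b the |↑⟩, |↓⟩ amplitudes.
= (25 - 1)/26 = 24/26.
⟨S_z⟩ = (ħ/2)·⟨σ_z⟩.

0.923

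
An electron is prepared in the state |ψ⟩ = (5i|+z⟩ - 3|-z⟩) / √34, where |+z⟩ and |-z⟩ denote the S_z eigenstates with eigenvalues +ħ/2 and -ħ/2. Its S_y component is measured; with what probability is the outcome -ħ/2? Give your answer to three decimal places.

0.059

|-y⟩ = (|+z⟩ - i|-z⟩)/√2, so ⟨-y|ψ⟩ = (2i) / (√2·√34).
P = |2i|² / 68 = 4/68.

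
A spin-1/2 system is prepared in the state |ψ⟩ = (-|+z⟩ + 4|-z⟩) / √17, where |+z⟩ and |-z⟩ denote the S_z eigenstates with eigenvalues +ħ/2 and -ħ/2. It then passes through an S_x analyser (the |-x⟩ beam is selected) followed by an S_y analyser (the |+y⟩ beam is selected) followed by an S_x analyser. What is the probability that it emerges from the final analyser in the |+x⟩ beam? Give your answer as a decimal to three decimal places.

First analyser (S_x): P(|-x⟩) = |⟨-x|ψ⟩|² = 25/34.
After stage 1 the state is |-x⟩; P(|+y⟩) = |⟨+y|-x⟩|² = 1/2.
After stage 2 the state is |+y⟩; P(|+x⟩) = |⟨+x|+y⟩|² = 1/2.
Joint probability = 25/34 × 1/2 × 1/2 = 0.184.

0.184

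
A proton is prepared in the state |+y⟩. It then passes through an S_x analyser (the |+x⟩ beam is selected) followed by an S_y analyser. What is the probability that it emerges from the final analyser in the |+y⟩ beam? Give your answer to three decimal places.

First analyser (S_x): from |+y⟩, P(|+x⟩) = 1/2.
After stage 1 the state is |+x⟩; P(|+y⟩) = |⟨+y|+x⟩|² = 1/2.
Joint probability = 1/2 × 1/2 = 0.250.

0.250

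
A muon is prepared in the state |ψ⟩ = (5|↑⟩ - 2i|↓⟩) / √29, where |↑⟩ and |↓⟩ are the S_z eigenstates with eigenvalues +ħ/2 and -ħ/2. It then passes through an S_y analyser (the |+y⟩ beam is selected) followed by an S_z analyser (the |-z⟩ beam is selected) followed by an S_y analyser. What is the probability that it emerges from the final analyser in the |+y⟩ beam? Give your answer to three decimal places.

First analyser (S_y): P(|+y⟩) = |⟨+y|ψ⟩|² = 9/58.
After stage 1 the state is |+y⟩; P(|-z⟩) = |⟨-z|+y⟩|² = 1/2.
After stage 2 the state is |-z⟩; P(|+y⟩) = |⟨+y|-z⟩|² = 1/2.
Joint probability = 9/58 × 1/2 × 1/2 = 0.039.

0.039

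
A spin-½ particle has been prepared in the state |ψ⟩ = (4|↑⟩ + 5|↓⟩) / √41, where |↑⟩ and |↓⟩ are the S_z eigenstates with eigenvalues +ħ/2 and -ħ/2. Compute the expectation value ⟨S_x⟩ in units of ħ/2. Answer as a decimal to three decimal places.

⟨σ_x⟩ = 2 Re(a* b)/(|a|²+|b|²) with a = 4, b = 5.
a* b = 20, so ⟨σ_x⟩ = 40/41.
⟨S_x⟩ = (ħ/2)·⟨σ_x⟩.

0.976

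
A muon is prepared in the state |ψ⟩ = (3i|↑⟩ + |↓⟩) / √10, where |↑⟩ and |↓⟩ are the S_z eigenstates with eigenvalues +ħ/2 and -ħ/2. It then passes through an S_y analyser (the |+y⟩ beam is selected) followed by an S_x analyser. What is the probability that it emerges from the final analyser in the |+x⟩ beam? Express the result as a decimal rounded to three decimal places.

0.100

First analyser (S_y): P(|+y⟩) = |⟨+y|ψ⟩|² = 4/20.
After stage 1 the state is |+y⟩; P(|+x⟩) = |⟨+x|+y⟩|² = 1/2.
Joint probability = 4/20 × 1/2 = 0.100.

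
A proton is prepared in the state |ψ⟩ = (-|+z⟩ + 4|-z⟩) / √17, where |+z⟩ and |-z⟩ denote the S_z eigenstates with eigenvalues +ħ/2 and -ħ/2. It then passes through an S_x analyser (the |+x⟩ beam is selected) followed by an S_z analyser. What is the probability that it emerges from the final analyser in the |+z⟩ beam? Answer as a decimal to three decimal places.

First analyser (S_x): P(|+x⟩) = |⟨+x|ψ⟩|² = 9/34.
After stage 1 the state is |+x⟩; P(|+z⟩) = |⟨+z|+x⟩|² = 1/2.
Joint probability = 9/34 × 1/2 = 0.132.

0.132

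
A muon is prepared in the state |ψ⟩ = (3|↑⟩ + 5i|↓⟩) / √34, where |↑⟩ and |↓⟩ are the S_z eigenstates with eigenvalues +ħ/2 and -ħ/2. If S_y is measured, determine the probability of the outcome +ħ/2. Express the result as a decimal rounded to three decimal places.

|+y⟩ = (|↑⟩ + i|↓⟩)/√2, so ⟨+y|ψ⟩ = (8) / (√2·√34).
P = |8|² / 68 = 64/68.

0.941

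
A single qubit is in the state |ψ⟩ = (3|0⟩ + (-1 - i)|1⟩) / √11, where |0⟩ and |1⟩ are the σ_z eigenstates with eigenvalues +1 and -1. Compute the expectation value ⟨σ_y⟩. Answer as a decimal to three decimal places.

⟨σ_y⟩ = 2 Im(a* b)/(|a|²+|b|²) with a = 3, b = (-1 - i).
a* b = (-3 - 3i), so ⟨σ_y⟩ = -6/11.

-0.545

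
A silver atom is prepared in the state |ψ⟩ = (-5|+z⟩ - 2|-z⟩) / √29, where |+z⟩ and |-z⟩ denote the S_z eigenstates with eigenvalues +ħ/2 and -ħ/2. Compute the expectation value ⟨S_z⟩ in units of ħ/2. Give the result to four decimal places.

⟨σ_z⟩ = |a|² - |b|² divided by |a|²+|b|², with a, b the |+z⟩, |-z⟩ amplitudes.
= (25 - 4)/29 = 21/29.
⟨S_z⟩ = (ħ/2)·⟨σ_z⟩.

0.7241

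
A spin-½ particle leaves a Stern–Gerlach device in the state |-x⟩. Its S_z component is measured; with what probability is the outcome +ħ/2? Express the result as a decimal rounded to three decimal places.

In the S_z basis, |-x⟩ = (|↑⟩ - |↓⟩)/√2 and |+z⟩ = |↑⟩.
|⟨+z|-x⟩|² = 1/2.

0.500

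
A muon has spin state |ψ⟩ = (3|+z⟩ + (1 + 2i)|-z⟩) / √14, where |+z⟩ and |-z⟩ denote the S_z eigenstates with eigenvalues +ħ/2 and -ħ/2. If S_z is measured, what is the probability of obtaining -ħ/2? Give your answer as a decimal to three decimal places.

The -ħ/2 outcome corresponds to |-z⟩. Its amplitude in |ψ⟩ is (1 + 2i)/√14.
P = |1 + 2i|² / 14 = 5/14.

0.357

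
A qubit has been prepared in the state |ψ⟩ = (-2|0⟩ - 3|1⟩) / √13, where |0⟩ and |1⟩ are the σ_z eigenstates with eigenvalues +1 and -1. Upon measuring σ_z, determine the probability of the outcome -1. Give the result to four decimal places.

0.6923

The -1 outcome corresponds to |1⟩. Its amplitude in |ψ⟩ is -3/√13.
P = |-3|² / 13 = 9/13.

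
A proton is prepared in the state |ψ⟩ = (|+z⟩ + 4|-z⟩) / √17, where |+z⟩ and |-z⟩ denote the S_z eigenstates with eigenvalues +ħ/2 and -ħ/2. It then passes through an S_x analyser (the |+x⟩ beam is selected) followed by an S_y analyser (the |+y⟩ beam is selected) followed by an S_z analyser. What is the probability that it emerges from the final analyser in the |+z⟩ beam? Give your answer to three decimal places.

0.184

First analyser (S_x): P(|+x⟩) = |⟨+x|ψ⟩|² = 25/34.
After stage 1 the state is |+x⟩; P(|+y⟩) = |⟨+y|+x⟩|² = 1/2.
After stage 2 the state is |+y⟩; P(|+z⟩) = |⟨+z|+y⟩|² = 1/2.
Joint probability = 25/34 × 1/2 × 1/2 = 0.184.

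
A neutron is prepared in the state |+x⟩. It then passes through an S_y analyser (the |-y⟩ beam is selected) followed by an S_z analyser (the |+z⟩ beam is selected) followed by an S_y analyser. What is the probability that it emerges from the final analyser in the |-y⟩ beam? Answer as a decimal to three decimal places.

First analyser (S_y): from |+x⟩, P(|-y⟩) = 1/2.
After stage 1 the state is |-y⟩; P(|+z⟩) = |⟨+z|-y⟩|² = 1/2.
After stage 2 the state is |+z⟩; P(|-y⟩) = |⟨-y|+z⟩|² = 1/2.
Joint probability = 1/2 × 1/2 × 1/2 = 0.125.

0.125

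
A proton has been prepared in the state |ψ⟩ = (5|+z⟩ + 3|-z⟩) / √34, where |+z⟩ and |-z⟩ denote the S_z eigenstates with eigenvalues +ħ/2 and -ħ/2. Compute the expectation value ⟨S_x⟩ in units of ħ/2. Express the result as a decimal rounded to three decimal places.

0.882

⟨σ_x⟩ = 2 Re(a* b)/(|a|²+|b|²) with a = 5, b = 3.
a* b = 15, so ⟨σ_x⟩ = 30/34.
⟨S_x⟩ = (ħ/2)·⟨σ_x⟩.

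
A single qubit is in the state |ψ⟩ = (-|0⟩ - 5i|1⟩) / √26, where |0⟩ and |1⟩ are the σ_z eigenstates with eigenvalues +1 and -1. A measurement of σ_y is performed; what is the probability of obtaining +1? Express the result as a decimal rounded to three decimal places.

|+y⟩ = (|0⟩ + i|1⟩)/√2, so ⟨+y|ψ⟩ = (-6) / (√2·√26).
P = |-6|² / 52 = 36/52.

0.692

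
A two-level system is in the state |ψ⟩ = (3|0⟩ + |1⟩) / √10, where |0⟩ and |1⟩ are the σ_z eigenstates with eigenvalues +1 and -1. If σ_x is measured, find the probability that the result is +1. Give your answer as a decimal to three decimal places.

0.800

|+x⟩ = (|0⟩ + |1⟩)/√2, so ⟨+x|ψ⟩ = (4) / (√2·√10).
P = |4|² / 20 = 16/20.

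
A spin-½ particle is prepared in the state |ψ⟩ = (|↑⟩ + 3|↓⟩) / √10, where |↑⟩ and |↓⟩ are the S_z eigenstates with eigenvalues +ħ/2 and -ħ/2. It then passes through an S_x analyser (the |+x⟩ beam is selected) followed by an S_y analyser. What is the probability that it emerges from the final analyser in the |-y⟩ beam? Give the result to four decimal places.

0.4000

First analyser (S_x): P(|+x⟩) = |⟨+x|ψ⟩|² = 16/20.
After stage 1 the state is |+x⟩; P(|-y⟩) = |⟨-y|+x⟩|² = 1/2.
Joint probability = 16/20 × 1/2 = 0.4000.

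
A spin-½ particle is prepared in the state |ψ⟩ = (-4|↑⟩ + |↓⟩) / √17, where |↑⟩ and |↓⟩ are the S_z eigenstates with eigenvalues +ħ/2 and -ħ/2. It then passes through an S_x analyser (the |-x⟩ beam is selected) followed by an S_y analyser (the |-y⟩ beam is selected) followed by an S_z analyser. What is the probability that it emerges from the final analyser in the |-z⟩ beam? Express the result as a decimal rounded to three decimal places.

First analyser (S_x): P(|-x⟩) = |⟨-x|ψ⟩|² = 25/34.
After stage 1 the state is |-x⟩; P(|-y⟩) = |⟨-y|-x⟩|² = 1/2.
After stage 2 the state is |-y⟩; P(|-z⟩) = |⟨-z|-y⟩|² = 1/2.
Joint probability = 25/34 × 1/2 × 1/2 = 0.184.

0.184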